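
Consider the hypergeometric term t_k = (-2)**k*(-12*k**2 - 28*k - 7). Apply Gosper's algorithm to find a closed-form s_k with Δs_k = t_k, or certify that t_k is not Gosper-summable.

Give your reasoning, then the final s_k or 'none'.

Step 1: r(k) = 2*(-12*k**2 - 52*k - 47)/(12*k**2 + 28*k + 7).
Gosper form: A/B · C(k+1)/C(k) with A=-2, B=1, C=k**2 + 7*k/3 + 7/12.
Key eq: (-2)·f(k+1) = (1)·f(k) + (k**2 + 7*k/3 + 7/12).
Bound: deg f ≤ 2.
Solve for f: f(k) = -(2*k - 1)*(2*k + 3)/12 (degree 2 ≤ 2).
Then R = B(k−1)f/C = -(2*k - 1)*(2*k + 3)/(12*k**2 + 28*k + 7), so s_k = R(k)·t_k = (-2)**k*(4*k**2 + 4*k - 3).
Verify: (-2)**k*(-12*k**2 - 28*k - 7) matches t_k.

s_k = (-2)**k*(4*k**2 + 4*k - 3)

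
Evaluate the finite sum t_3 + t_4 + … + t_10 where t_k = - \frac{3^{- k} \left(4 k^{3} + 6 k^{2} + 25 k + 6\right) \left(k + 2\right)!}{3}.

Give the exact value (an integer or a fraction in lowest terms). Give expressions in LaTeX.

Ratio r(k) = (4*k**4 + 30*k**3 + 103*k**2 + 188*k + 123)/(3*(4*k**3 + 6*k**2 + 25*k + 6)).
A = k/3 + 1, B = 1, C = k**3 + 3*k**2/2 + 25*k/4 + 3/2.
Set up (k/3 + 1)·f(k+1) − (1)·f(k) − (k**3 + 3*k**2/2 + 25*k/4 + 3/2) = 0.
Bound: deg f ≤ 2.
Coefficient equations give f(k) = 3*(4*k**2 - 2*k - 1)/4.
R(k) = B(k−1)·f(k)/C(k) = 3*(4*k**2 - 2*k - 1)/(4*k**3 + 6*k**2 + 25*k + 6); s_k = R·t_k = (-4*k**2 + 2*k + 1)*factorial(k + 2)/3**k.
Δs = -(4*k**3 + 6*k**2 + 25*k + 6)*factorial(k + 2)/(3*3**k), as required.
Σ_(k=3)^(10) t_k = s_(11) − s_(3) = -11813401600/729 − (-1160/9) = -11813307640/729.

Σ = -11813307640/729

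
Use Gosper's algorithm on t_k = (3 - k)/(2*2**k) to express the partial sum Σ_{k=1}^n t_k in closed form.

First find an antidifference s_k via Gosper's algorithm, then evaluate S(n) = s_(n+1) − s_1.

The ratio is (k - 2)/(2*(k - 3)).
So A=1/2 and B=1, with C=k - 3.
f must satisfy (1/2)·f(k+1) − (1)·f(k) = k - 3.
From deg A=0, deg B=0, deg C=1: d=1.
Match coefficients ⇒ f(k) = -2*(k - 2).
Certificate R = B(k−1)f/C = -2*(k - 2)/(k - 3) gives s_k = (k - 2)/2**k.
Check: Δs_k = (3 - k)/(2*2**k). ✓
Telescope: S(n) = s_(n+1) − s_(1) = 2**(-n - 1)*(n - 1) − (-1/2) = 2**(-n - 1)*(2**n + n - 1).

S(n) = 2**(-n - 1)*(2**n + n - 1)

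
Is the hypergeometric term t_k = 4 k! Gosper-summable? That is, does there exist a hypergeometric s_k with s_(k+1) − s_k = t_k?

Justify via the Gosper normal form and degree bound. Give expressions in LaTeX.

No. Not Gosper-summable.

Step 1: r(k) = k + 1.
A = k + 1, B = 1, C = 1.
Set up (k + 1)·f(k+1) − (1)·f(k) − (1) = 0.
deg f ≤ -1 (via 1,0,0).
deg f ≤ -1 is impossible — no certificate.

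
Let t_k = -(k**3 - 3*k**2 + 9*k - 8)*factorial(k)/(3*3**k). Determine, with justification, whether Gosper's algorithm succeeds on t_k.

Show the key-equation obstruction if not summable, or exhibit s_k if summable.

Yes. s_k = -(k**2 - 3*k + 3)*factorial(k)/3**k.

r(k) = (k**4 + k**3 + 6*k**2 + 5*k - 1)/(3*(k**3 - 3*k**2 + 9*k - 8)) after simplifying.
Gosper form: A/B · C(k+1)/C(k) with A=k/3 + 1/3, B=1, C=k**3 - 3*k**2 + 9*k - 8.
Need (k/3 + 1/3)·f(k+1) − (1)·f(k) = k**3 - 3*k**2 + 9*k - 8.
From deg A=1, deg B=0, deg C=3: d=2.
A polynomial solution: f(k) = 3*(k**2 - 3*k + 3).
So s_k = (B(k−1)f/C)·t_k = (3*(k**2 - 3*k + 3)/(k**3 - 3*k**2 + 9*k - 8))·t_k = -(k**2 - 3*k + 3)*factorial(k)/3**k.
Δs = -(k**3 - 3*k**2 + 9*k - 8)*factorial(k)/(3*3**k), as required.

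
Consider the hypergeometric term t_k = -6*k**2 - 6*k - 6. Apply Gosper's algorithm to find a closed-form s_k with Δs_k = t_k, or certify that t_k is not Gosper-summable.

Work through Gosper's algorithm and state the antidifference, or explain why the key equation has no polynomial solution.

The ratio is (k + (k + 1)**2 + 2)/(k**2 + k + 1).
So A=1 and B=1, with C=k**2 + k + 1.
f must satisfy (1)·f(k+1) − (1)·f(k) = k**2 + k + 1.
From deg A=0, deg B=0, deg C=2: d=3.
A polynomial solution: f(k) = k*(k**2 + 2)/3.
Then R = B(k−1)f/C = k*(k**2 + 2)/(3*(k**2 + k + 1)), so s_k = R(k)·t_k = 2*k*(-k**2 - 2).
Verify: -6*k**2 - 6*k - 6 matches t_k.

s_k = 2*k*(-k**2 - 2)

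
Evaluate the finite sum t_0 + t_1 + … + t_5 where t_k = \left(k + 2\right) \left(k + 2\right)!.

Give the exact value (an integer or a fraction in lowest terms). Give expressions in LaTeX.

The ratio is (k + 3)**2/(k + 2).
Normal form (A,B,C) = (k + 3, 1, k + 2).
f must satisfy (k + 3)·f(k+1) − (1)·f(k) = k + 2.
deg f ≤ 0 (via 1,0,1).
Solve for f: f(k) = 1 (degree 0 ≤ 0).
R(k) = B(k−1)·f(k)/C(k) = 1/(k + 2); s_k = R·t_k = factorial(k + 2).
Δs = (k + 2)*factorial(k + 2), as required.
Telescoping: Σ = s_(6) − s_(0) = 40320 − (2) = 40318.

Σ = 40318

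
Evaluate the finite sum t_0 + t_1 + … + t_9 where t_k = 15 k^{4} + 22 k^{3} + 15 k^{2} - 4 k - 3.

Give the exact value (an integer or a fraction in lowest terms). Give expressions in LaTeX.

Σ = 278610

The ratio is (15*k**4 + 82*k**3 + 171*k**2 + 152*k + 45)/(15*k**4 + 22*k**3 + 15*k**2 - 4*k - 3).
Take A(k)=1, B(k)=1, C(k)=k**4 + 22*k**3/15 + k**2 - 4*k/15 - 1/5.
f must satisfy (1)·f(k+1) − (1)·f(k) = k**4 + 22*k**3/15 + k**2 - 4*k/15 - 1/5.
Degrees (0,0,4) ⇒ d ≤ 5.
Solve for f: f(k) = k*(k**2 + k + 1)*(3*k**2 - 5*k + 1)/15 (degree 5 ≤ 5).
R(k) = B(k−1)·f(k)/C(k) = k*(k**2 + k + 1)*(3*k**2 - 5*k + 1)/(15*k**4 + 22*k**3 + 15*k**2 - 4*k - 3); s_k = R·t_k = k*(3*k**4 - 2*k**3 - k**2 - 4*k + 1).
s_(k+1) − s_k = 15*k**4 + 22*k**3 + 15*k**2 - 4*k - 3 = t_k.
Telescoping: Σ = s_(10) − s_(0) = 278610 − (0) = 278610.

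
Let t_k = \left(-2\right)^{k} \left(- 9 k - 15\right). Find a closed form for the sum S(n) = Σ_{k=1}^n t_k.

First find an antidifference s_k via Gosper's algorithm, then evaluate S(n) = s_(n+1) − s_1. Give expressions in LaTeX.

S(n) = - 6 \left(-2\right)^{n} n - 12 \left(-2\right)^{n} + 12

r(k) = 2*(-3*k - 8)/(3*k + 5) after simplifying.
Factor: A=-2; B=1; C=k + 5/3.
Set up (-2)·f(k+1) − (1)·f(k) − (k + 5/3) = 0.
Degrees (0,0,1) ⇒ d ≤ 1.
Solving with deg f ≤ 1: f(k) = -(k + 1)/3.
Certificate R = B(k−1)f/C = -(k + 1)/(3*k + 5) gives s_k = 3*(-2)**k*(k + 1).
Δs = (-2)**k*(-9*k - 15), as required.
s_(n+1) = (-2)**(n + 1)*(3*n + 6) and s_(1) = -12, so S(n) = -6*(-2)**n*n - 12*(-2)**n + 12.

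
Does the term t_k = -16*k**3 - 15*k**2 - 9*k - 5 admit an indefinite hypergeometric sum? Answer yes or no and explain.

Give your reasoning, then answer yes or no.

Yes. s_k = k*(-4*k**3 + 3*k**2 - k - 3).

t_(k+1)/t_k = (16*k**3 + 63*k**2 + 87*k + 45)/(16*k**3 + 15*k**2 + 9*k + 5).
Gosper form: A/B · C(k+1)/C(k) with A=1, B=1, C=k**3 + 15*k**2/16 + 9*k/16 + 5/16.
Solve (1)·f(k+1) − (1)·f(k) = k**3 + 15*k**2/16 + 9*k/16 + 5/16.
Degrees (0,0,3) ⇒ d ≤ 4.
Coefficient equations give f(k) = k*(4*k**3 - 3*k**2 + k + 3)/16.
R(k) = B(k−1)·f(k)/C(k) = k*(4*k**3 - 3*k**2 + k + 3)/(16*k**3 + 15*k**2 + 9*k + 5); s_k = R·t_k = k*(-4*k**3 + 3*k**2 - k - 3).
Check: Δs_k = -16*k**3 - 15*k**2 - 9*k - 5. ✓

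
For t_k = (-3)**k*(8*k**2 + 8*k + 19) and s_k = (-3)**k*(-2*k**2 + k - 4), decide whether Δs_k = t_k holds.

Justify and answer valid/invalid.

valid; difference matches t_k

s_(k+1) = 3*(-3)**k*(2*k**2 + 3*k + 5)
s_(k+1) − s_k = (-3)**k*(8*k**2 + 8*k + 19)
(s_(k+1) − s_k) − t_k = 0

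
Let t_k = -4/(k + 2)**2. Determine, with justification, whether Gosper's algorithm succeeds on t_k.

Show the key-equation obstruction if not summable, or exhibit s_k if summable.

No. Not Gosper-summable.

r(k) = (k + 2)**2/(k + 3)**2 after simplifying.
So A=k**2 + 4*k + 4 and B=k**2 + 6*k + 9, with C=1.
Key eq: (k**2 + 4*k + 4)·f(k+1) = (k**2 + 4*k + 4)·f(k) + (1).
Degrees (2,2,0) ⇒ d ≤ 0.
Write f(k) = c0. Then LHS − RHS = -1, requiring -1 = 0: contradictory. No certificate.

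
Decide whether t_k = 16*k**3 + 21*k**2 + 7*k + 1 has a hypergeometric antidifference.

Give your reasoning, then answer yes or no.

t_(k+1)/t_k = (16*k**3 + 69*k**2 + 97*k + 45)/(16*k**3 + 21*k**2 + 7*k + 1).
A = 1, B = 1, C = k**3 + 21*k**2/16 + 7*k/16 + 1/16.
Need (1)·f(k+1) − (1)·f(k) = k**3 + 21*k**2/16 + 7*k/16 + 1/16.
Degrees (0,0,3) ⇒ d ≤ 4.
Solving with deg f ≤ 4: f(k) = k*(4*k**3 - k**2 - 3*k + 1)/16.
So s_k = (B(k−1)f/C)·t_k = (k*(4*k**3 - k**2 - 3*k + 1)/(16*k**3 + 21*k**2 + 7*k + 1))·t_k = k*(4*k**3 - k**2 - 3*k + 1).
Verify: 16*k**3 + 21*k**2 + 7*k + 1 matches t_k.

Yes. s_k = k*(4*k**3 - k**2 - 3*k + 1).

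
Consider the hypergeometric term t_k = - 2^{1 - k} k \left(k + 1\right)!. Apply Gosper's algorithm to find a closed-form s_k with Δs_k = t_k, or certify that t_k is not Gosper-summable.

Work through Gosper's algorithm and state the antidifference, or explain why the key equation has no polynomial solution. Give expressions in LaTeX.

s_k = - 2^{2 - k} \left(k + 1\right)!

Ratio r(k) = (k + 1)*(k + 2)/(2*k).
Factor: A=k/2 + 1; B=1; C=k.
Solve (k/2 + 1)·f(k+1) − (1)·f(k) = k.
d = 0 from the (1,0,1) case.
A polynomial solution: f(k) = 2.
Certificate R = B(k−1)f/C = 2/k gives s_k = -2**(2 - k)*factorial(k + 1).
s_(k+1) − s_k = -2**(1 - k)*k*factorial(k + 1) = t_k.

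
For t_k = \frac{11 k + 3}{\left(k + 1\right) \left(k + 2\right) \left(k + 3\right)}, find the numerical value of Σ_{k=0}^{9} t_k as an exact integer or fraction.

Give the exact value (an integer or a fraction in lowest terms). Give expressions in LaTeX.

Ratio r(k) = (k + 1)*(11*k + 14)/((k + 4)*(11*k + 3)).
Normal form (A,B,C) = (k + 1, k + 4, k + 3/11).
Set up (k + 1)·f(k+1) − (k + 3)·f(k) − (k + 3/11) = 0.
Degrees (1,1,1) ⇒ d ≤ 2.
Coefficient equations give f(k) = k*(7*k - 1)/22.
Then R = B(k−1)f/C = k*(k + 3)*(7*k - 1)/(2*(11*k + 3)), so s_k = R(k)·t_k = k*(7*k - 1)/(2*(k + 1)*(k + 2)).
Δs = (11*k + 3)/(k**3 + 6*k**2 + 11*k + 6), as required.
Evaluate s at k=10 and k=0: 115/44 and 0; difference 115/44.

Σ = 115/44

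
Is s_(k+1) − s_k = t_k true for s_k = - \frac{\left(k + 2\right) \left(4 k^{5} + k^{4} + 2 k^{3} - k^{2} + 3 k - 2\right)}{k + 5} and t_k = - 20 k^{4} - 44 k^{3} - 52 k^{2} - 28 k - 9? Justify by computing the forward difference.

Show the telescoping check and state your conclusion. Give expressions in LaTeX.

Invalid: residual \frac{3 \left(16 k^{5} + 143 k^{4} + 270 k^{3} + 289 k^{2} + 146 k + 47\right)}{k^{2} + 11 k + 30} ≠ 0.

s_(k+1) = (-4*k**6 - 33*k**5 - 109*k**4 - 189*k**3 - 184*k**2 - 100*k - 21)/(k + 6)
s_(k+1) − s_k = (-20*k**6 - 216*k**5 - 707*k**4 - 1110*k**3 - 1010*k**2 - 501*k - 129)/(k**2 + 11*k + 30)
(s_(k+1) − s_k) − t_k = 3*(16*k**5 + 143*k**4 + 270*k**3 + 289*k**2 + 146*k + 47)/(k**2 + 11*k + 30)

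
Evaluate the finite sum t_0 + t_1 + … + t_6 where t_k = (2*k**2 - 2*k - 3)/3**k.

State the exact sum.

The ratio is (2*k**2 + 2*k - 3)/(3*(2*k**2 - 2*k - 3)).
So A=1/3 and B=1, with C=k**2 - k - 3/2.
Key eq: (1/3)·f(k+1) = (1)·f(k) + (k**2 - k - 3/2).
Degrees (0,0,2) ⇒ d ≤ 2.
Solving with deg f ≤ 2: f(k) = -3*(k - 1)*(k + 1)/2.
R(k) = B(k−1)·f(k)/C(k) = -3*(k - 1)*(k + 1)/(2*k**2 - 2*k - 3); s_k = R·t_k = 3**(1 - k)*(1 - k**2).
s_(k+1) − s_k = (2*k**2 - 2*k - 3)/3**k = t_k.
Sum = s_(7) − s_(0); s_(7) = -16/243, s_(0) = 3 ⇒ -745/243.

Σ = -745/243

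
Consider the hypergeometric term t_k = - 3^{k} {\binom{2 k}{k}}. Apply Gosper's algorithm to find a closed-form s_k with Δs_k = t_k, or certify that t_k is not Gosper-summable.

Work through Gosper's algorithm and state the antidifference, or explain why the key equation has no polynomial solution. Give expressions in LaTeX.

none — t_k is not Gosper-summable

Ratio r(k) = 6*(2*k + 1)/(k + 1).
Take A(k)=12*k + 6, B(k)=k + 1, C(k)=1.
Set up (12*k + 6)·f(k+1) − (k)·f(k) − (1) = 0.
Degrees (1,1,0) ⇒ d ≤ -1.
d = -1 < 0 ⇒ no nonzero polynomial f; not summable.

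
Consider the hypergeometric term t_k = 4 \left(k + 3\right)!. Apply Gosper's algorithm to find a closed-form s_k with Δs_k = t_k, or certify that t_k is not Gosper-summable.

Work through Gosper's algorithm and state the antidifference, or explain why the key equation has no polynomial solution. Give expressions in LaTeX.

not Gosper-summable; s_k does not exist

Compute t_(k+1)/t_k: get k + 4.
A = k + 4, B = 1, C = 1.
f must satisfy (k + 4)·f(k+1) − (1)·f(k) = 1.
From deg A=1, deg B=0, deg C=0: d=-1.
deg f ≤ -1 is impossible — no certificate.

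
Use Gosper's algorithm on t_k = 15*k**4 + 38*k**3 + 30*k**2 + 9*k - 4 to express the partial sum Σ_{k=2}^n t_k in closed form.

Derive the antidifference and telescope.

S(n) = 3*n**5 + 17*n**4 + 34*n**3 + 29*n**2 + 5*n - 88

Compute t_(k+1)/t_k: get (15*k**4 + 98*k**3 + 234*k**2 + 243*k + 88)/(15*k**4 + 38*k**3 + 30*k**2 + 9*k - 4).
Normal form (A,B,C) = (1, 1, k**4 + 38*k**3/15 + 2*k**2 + 3*k/5 - 4/15).
Solve (1)·f(k+1) − (1)·f(k) = k**4 + 38*k**3/15 + 2*k**2 + 3*k/5 - 4/15.
Degrees (0,0,4) ⇒ d ≤ 5.
Coefficient equations give f(k) = k*(3*k**4 + 2*k**3 - 4*k**2 - k - 4)/15.
So s_k = (B(k−1)f/C)·t_k = (k*(3*k**4 + 2*k**3 - 4*k**2 - k - 4)/(15*k**4 + 38*k**3 + 30*k**2 + 9*k - 4))·t_k = k*(3*k**4 + 2*k**3 - 4*k**2 - k - 4).
Δs = 15*k**4 + 38*k**3 + 30*k**2 + 9*k - 4, as required.
Telescope: S(n) = s_(n+1) − s_(2) = 3*n**5 + 17*n**4 + 34*n**3 + 29*n**2 + 5*n - 4 − (84) = 3*n**5 + 17*n**4 + 34*n**3 + 29*n**2 + 5*n - 88.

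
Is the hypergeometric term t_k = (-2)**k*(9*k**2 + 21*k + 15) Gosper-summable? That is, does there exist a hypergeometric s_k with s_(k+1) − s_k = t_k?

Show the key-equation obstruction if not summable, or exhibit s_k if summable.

Yes. s_k = (-2)**k*(-3*k**2 - 3*k - 1).

t_(k+1)/t_k = 2*(-3*k**2 - 13*k - 15)/(3*k**2 + 7*k + 5).
So A=-2 and B=1, with C=k**2 + 7*k/3 + 5/3.
Key eq: (-2)·f(k+1) = (1)·f(k) + (k**2 + 7*k/3 + 5/3).
deg f ≤ 2 (via 0,0,2).
Solve for f: f(k) = -(3*k**2 + 3*k + 1)/9 (degree 2 ≤ 2).
Then R = B(k−1)f/C = -(3*k**2 + 3*k + 1)/(3*(3*k**2 + 7*k + 5)), so s_k = R(k)·t_k = (-2)**k*(-3*k**2 - 3*k - 1).
Verify: (-2)**k*(9*k**2 + 21*k + 15) matches t_k.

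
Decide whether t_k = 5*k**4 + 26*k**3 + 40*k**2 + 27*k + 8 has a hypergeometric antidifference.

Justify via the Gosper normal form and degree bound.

t_(k+1)/t_k = (5*k**4 + 46*k**3 + 148*k**2 + 205*k + 106)/(5*k**4 + 26*k**3 + 40*k**2 + 27*k + 8).
Take A(k)=1, B(k)=1, C(k)=k**4 + 26*k**3/5 + 8*k**2 + 27*k/5 + 8/5.
Key eq: (1)·f(k+1) = (1)·f(k) + (k**4 + 26*k**3/5 + 8*k**2 + 27*k/5 + 8/5).
Bound: deg f ≤ 5.
Solving with deg f ≤ 5: f(k) = k*(k + 1)*(k**3 + 3*k**2 - k + 1)/5.
Then R = B(k−1)f/C = k*(k**3 + 3*k**2 - k + 1)/(5*k**3 + 21*k**2 + 19*k + 8), so s_k = R(k)·t_k = k**5 + 4*k**4 + 2*k**3 + k.
Verify: 5*k**4 + 26*k**3 + 40*k**2 + 27*k + 8 matches t_k.

Yes. s_k = k**5 + 4*k**4 + 2*k**3 + k.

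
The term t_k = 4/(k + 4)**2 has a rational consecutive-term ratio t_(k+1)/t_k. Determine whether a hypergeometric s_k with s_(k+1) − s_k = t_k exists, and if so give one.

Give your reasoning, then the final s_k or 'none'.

Compute t_(k+1)/t_k: get (k + 4)**2/(k + 5)**2.
Factor: A=k**2 + 8*k + 16; B=k**2 + 10*k + 25; C=1.
Need (k**2 + 8*k + 16)·f(k+1) − (k**2 + 8*k + 16)·f(k) = 1.
Bound: deg f ≤ 0.
Generic f = c0 gives residual -1; -1 = 0 cannot hold, so t_k is not Gosper-summable.

none — t_k is not Gosper-summable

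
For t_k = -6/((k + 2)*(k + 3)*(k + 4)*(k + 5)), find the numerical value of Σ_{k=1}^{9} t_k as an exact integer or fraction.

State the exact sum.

r(k) = (k + 2)/(k + 6) after simplifying.
Factor: A=k + 2; B=k + 6; C=1.
Set up (k + 2)·f(k+1) − (k + 5)·f(k) − (1) = 0.
deg f ≤ 3 (via 1,1,0).
A polynomial solution: f(k) = k*(k**2 + 9*k + 26)/72.
Certificate R = B(k−1)f/C = k*(k + 5)*(k**2 + 9*k + 26)/72 gives s_k = k*(-k**2 - 9*k - 26)/(12*(k + 2)*(k + 3)*(k + 4)).
s_(k+1) − s_k = -6/(k**4 + 14*k**3 + 71*k**2 + 154*k + 120) = t_k.
Telescoping: Σ = s_(10) − s_(1) = -15/182 − (-1/20) = -59/1820.

Σ = -59/1820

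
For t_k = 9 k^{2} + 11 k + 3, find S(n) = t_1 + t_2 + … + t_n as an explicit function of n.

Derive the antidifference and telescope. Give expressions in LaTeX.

The ratio is (9*k**2 + 29*k + 23)/(9*k**2 + 11*k + 3).
Gosper form: A/B · C(k+1)/C(k) with A=1, B=1, C=k**2 + 11*k/9 + 1/3.
Key eq: (1)·f(k+1) = (1)·f(k) + (k**2 + 11*k/9 + 1/3).
Bound: deg f ≤ 3.
Coefficient equations give f(k) = k*(3*k**2 + k - 1)/9.
Then R = B(k−1)f/C = k*(3*k**2 + k - 1)/(9*k**2 + 11*k + 3), so s_k = R(k)·t_k = k*(3*k**2 + k - 1).
s_(k+1) − s_k = 9*k**2 + 11*k + 3 = t_k.
s_(n+1) = 3*n**3 + 10*n**2 + 10*n + 3 and s_(1) = 3, so S(n) = n*(3*n**2 + 10*n + 10).

S(n) = n \left(3 n^{2} + 10 n + 10\right)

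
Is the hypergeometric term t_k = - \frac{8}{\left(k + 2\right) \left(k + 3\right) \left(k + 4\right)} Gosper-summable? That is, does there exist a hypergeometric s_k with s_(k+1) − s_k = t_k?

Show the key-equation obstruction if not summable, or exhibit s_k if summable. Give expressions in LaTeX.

Yes. s_k = \frac{2 k \left(- k - 5\right)}{3 \left(k + 2\right) \left(k + 3\right)}.

Compute t_(k+1)/t_k: get (k + 2)/(k + 5).
A = k + 2, B = k + 5, C = 1.
Set up (k + 2)·f(k+1) − (k + 4)·f(k) − (1) = 0.
d = 2 from the (1,1,0) case.
Solving with deg f ≤ 2: f(k) = k*(k + 5)/12.
R(k) = B(k−1)·f(k)/C(k) = k*(k + 4)*(k + 5)/12; s_k = R·t_k = 2*k*(-k - 5)/(3*(k + 2)*(k + 3)).
s_(k+1) − s_k = -8/(k**3 + 9*k**2 + 26*k + 24) = t_k.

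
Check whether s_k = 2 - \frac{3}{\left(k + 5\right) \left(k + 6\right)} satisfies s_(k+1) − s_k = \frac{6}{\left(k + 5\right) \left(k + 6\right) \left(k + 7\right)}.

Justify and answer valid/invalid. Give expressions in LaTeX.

valid; difference matches t_k

s_(k+1) = 2 - 3/((k + 6)*(k + 7))
s_(k+1) − s_k = 6/(k**3 + 18*k**2 + 107*k + 210)
(s_(k+1) − s_k) − t_k = 0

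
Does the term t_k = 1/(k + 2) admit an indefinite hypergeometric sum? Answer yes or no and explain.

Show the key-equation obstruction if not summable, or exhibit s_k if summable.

No — key equation has no polynomial f.

Step 1: r(k) = (k + 2)/(k + 3).
Normal form (A,B,C) = (k + 2, k + 3, 1).
Need (k + 2)·f(k+1) − (k + 2)·f(k) = 1.
Degrees (1,1,0) ⇒ d ≤ 0.
Generic f = c0 gives residual -1; -1 = 0 cannot hold, so t_k is not Gosper-summable.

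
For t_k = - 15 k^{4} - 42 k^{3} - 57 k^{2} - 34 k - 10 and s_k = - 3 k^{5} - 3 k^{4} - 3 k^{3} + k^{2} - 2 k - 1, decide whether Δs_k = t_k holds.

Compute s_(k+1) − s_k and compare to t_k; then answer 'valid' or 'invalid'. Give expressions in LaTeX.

s_(k+1) = -3*k**5 - 18*k**4 - 45*k**3 - 56*k**2 - 36*k - 11
s_(k+1) − s_k = -15*k**4 - 42*k**3 - 57*k**2 - 34*k - 10
(s_(k+1) − s_k) − t_k = 0

Valid — Δs_k = t_k.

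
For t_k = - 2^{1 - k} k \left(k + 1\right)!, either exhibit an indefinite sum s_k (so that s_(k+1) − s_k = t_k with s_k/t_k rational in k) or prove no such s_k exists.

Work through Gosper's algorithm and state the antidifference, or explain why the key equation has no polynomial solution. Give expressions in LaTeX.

Compute t_(k+1)/t_k: get (k + 1)*(k + 2)/(2*k).
Factor: A=k/2 + 1; B=1; C=k.
Set up (k/2 + 1)·f(k+1) − (1)·f(k) − (k) = 0.
Bound: deg f ≤ 0.
A polynomial solution: f(k) = 2.
R(k) = B(k−1)·f(k)/C(k) = 2/k; s_k = R·t_k = -2**(2 - k)*factorial(k + 1).
Check: Δs_k = -2**(1 - k)*k*factorial(k + 1). ✓

s_k = - 2^{2 - k} \left(k + 1\right)!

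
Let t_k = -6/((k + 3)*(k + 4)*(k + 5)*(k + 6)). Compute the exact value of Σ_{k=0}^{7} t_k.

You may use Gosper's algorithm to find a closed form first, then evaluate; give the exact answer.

Σ = -23/715

The ratio is (k + 3)/(k + 7).
Gosper form: A/B · C(k+1)/C(k) with A=k + 3, B=k + 7, C=1.
Need (k + 3)·f(k+1) − (k + 6)·f(k) = 1.
Degrees (1,1,0) ⇒ d ≤ 3.
A polynomial solution: f(k) = k*(k**2 + 12*k + 47)/180.
So s_k = (B(k−1)f/C)·t_k = (k*(k + 6)*(k**2 + 12*k + 47)/180)·t_k = k*(-k**2 - 12*k - 47)/(30*(k + 3)*(k + 4)*(k + 5)).
s_(k+1) − s_k = -6/(k**4 + 18*k**3 + 119*k**2 + 342*k + 360) = t_k.
Telescoping: Σ = s_(8) − s_(0) = -23/715 − (0) = -23/715.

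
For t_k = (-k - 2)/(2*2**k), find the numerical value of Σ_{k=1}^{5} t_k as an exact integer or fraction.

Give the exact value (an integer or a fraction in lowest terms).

Σ = -119/64

Ratio r(k) = (k + 3)/(2*(k + 2)).
Normal form (A,B,C) = (1/2, 1, k + 2).
f must satisfy (1/2)·f(k+1) − (1)·f(k) = k + 2.
d = 1 from the (0,0,1) case.
Solving with deg f ≤ 1: f(k) = -2*(k + 3).
Get s_k = R·t_k = (k + 3)/2**k with R(k) = B(k−1)f(k)/C(k) = -2*(k + 3)/(k + 2).
s_(k+1) − s_k = (-k - 2)/(2*2**k) = t_k.
Telescoping: Σ = s_(6) − s_(1) = 9/64 − (2) = -119/64.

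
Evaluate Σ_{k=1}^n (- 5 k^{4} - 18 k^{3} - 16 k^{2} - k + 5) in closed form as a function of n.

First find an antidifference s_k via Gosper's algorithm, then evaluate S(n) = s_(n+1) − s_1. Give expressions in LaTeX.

Compute t_(k+1)/t_k: get (5*k**4 + 38*k**3 + 100*k**2 + 107*k + 35)/(5*k**4 + 18*k**3 + 16*k**2 + k - 5).
So A=1 and B=1, with C=k**4 + 18*k**3/5 + 16*k**2/5 + k/5 - 1.
f must satisfy (1)·f(k+1) − (1)·f(k) = k**4 + 18*k**3/5 + 16*k**2/5 + k/5 - 1.
deg f ≤ 5 (via 0,0,4).
Solving with deg f ≤ 5: f(k) = k*(k**4 + 2*k**3 - 2*k**2 - 3*k - 3)/5.
R(k) = B(k−1)·f(k)/C(k) = k*(k**4 + 2*k**3 - 2*k**2 - 3*k - 3)/(5*k**4 + 18*k**3 + 16*k**2 + k - 5); s_k = R·t_k = k*(-k**4 - 2*k**3 + 2*k**2 + 3*k + 3).
Check: Δs_k = -5*k**4 - 18*k**3 - 16*k**2 - k + 5. ✓
Evaluate: s_(n+1) = -n**5 - 7*n**4 - 16*n**3 - 13*n**2 + 2*n + 5; subtract s_(1) = 5 ⇒ S(n) = n*(-n**4 - 7*n**3 - 16*n**2 - 13*n + 2).

S(n) = n \left(- n^{4} - 7 n^{3} - 16 n^{2} - 13 n + 2\right)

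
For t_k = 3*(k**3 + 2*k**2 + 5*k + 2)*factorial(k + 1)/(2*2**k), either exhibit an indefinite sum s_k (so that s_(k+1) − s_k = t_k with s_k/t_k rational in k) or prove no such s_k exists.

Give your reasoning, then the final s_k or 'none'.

s_k = 3*k**2*factorial(k + 1)/2**k

Compute t_(k+1)/t_k: get (k**4 + 7*k**3 + 22*k**2 + 34*k + 20)/(2*(k**3 + 2*k**2 + 5*k + 2)).
So A=k/2 + 1 and B=1, with C=k**3 + 2*k**2 + 5*k + 2.
Solve (k/2 + 1)·f(k+1) − (1)·f(k) = k**3 + 2*k**2 + 5*k + 2.
Bound: deg f ≤ 2.
A polynomial solution: f(k) = 2*k**2.
So s_k = (B(k−1)f/C)·t_k = (2*k**2/(k**3 + 2*k**2 + 5*k + 2))·t_k = 3*k**2*factorial(k + 1)/2**k.
Check: Δs_k = 3*(k**3 + 2*k**2 + 5*k + 2)*factorial(k + 1)/(2*2**k). ✓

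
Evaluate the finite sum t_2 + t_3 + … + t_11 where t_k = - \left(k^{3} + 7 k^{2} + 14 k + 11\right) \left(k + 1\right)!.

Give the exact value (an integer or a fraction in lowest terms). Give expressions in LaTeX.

Σ = -1201815014322

Step 1: r(k) = (k**4 + 12*k**3 + 51*k**2 + 95*k + 66)/(k**3 + 7*k**2 + 14*k + 11).
Take A(k)=k + 2, B(k)=1, C(k)=k**3 + 7*k**2 + 14*k + 11.
f must satisfy (k + 2)·f(k+1) − (1)·f(k) = k**3 + 7*k**2 + 14*k + 11.
d = 2 from the (1,0,3) case.
Solve for f: f(k) = k**2 + 4*k + 1 (degree 2 ≤ 2).
So s_k = (B(k−1)f/C)·t_k = ((k**2 + 4*k + 1)/(k**3 + 7*k**2 + 14*k + 11))·t_k = -(k**2 + 4*k + 1)*factorial(k + 1).
Δs = -(k**3 + 7*k**2 + 14*k + 11)*factorial(k + 1), as required.
Σ_(k=2)^(11) t_k = s_(12) − s_(2) = -1201815014400 − (-78) = -1201815014322.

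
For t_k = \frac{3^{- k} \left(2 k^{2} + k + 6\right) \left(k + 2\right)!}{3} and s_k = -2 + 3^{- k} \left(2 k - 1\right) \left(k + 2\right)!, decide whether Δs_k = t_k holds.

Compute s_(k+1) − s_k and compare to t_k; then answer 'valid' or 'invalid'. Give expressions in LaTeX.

valid; difference matches t_k

s_(k+1) = 3**(-k - 1)*(2*k + 1)*factorial(k + 3) - 2
s_(k+1) − s_k = (2*k**2 + k + 6)*factorial(k + 2)/(3*3**k)
(s_(k+1) − s_k) − t_k = 0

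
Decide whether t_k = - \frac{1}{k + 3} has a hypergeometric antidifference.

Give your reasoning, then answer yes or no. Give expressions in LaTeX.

r(k) = (k + 3)/(k + 4) after simplifying.
Gosper form: A/B · C(k+1)/C(k) with A=k + 3, B=k + 4, C=1.
Solve (k + 3)·f(k+1) − (k + 3)·f(k) = 1.
Degrees (1,1,0) ⇒ d ≤ 0.
f = c0 ⇒ A·f(k+1) − B(k−1)·f(k) − C = -1. The system {-1 = 0} is inconsistent; no antidifference.

No — t_k has no hypergeometric antidifference.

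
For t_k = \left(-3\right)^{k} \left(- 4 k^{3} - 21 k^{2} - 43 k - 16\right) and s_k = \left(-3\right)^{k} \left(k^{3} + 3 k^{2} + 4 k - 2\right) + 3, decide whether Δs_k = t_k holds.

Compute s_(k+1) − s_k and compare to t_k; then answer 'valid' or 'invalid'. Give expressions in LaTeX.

valid (s_(k+1) − s_k reduces to t_k)

s_(k+1) = -3*(-3)**k*(4*k + (k + 1)**3 + 3*(k + 1)**2 + 2) + 3
s_(k+1) − s_k = (-3)**k*(-4*k**3 - 21*k**2 - 43*k - 16)
(s_(k+1) − s_k) − t_k = 0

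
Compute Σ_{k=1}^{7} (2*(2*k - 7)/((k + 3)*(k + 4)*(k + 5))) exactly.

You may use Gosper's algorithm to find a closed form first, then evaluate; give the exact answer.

Σ = -14/165

Ratio r(k) = (k + 3)*(2*k - 5)/((k + 6)*(2*k - 7)).
Gosper form: A/B · C(k+1)/C(k) with A=k + 3, B=k + 6, C=k - 7/2.
Need (k + 3)·f(k+1) − (k + 5)·f(k) = k - 7/2.
d = 2 from the (1,1,1) case.
Coefficient equations give f(k) = -k*(k + 55)/48.
Then R = B(k−1)f/C = -k*(k + 5)*(k + 55)/(24*(2*k - 7)), so s_k = R(k)·t_k = k*(-k - 55)/(12*(k + 3)*(k + 4)).
Verify: 2*(2*k - 7)/(k**3 + 12*k**2 + 47*k + 60) matches t_k.
Telescoping: Σ = s_(8) − s_(1) = -7/22 − (-7/30) = -14/165.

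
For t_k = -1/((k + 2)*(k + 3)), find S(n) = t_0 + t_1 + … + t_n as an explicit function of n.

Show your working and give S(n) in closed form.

The ratio is (k + 2)/(k + 4).
A = k + 2, B = k + 4, C = 1.
Set up (k + 2)·f(k+1) − (k + 3)·f(k) − (1) = 0.
deg f ≤ 1 (via 1,1,0).
Coefficient equations give f(k) = k/2.
Certificate R = B(k−1)f/C = k*(k + 3)/2 gives s_k = -k/(2*k + 4).
Check: Δs_k = -1/(k**2 + 5*k + 6). ✓
Telescope: S(n) = s_(n+1) − s_(0) = (-n - 1)/(2*(n + 3)) − (0) = (-n - 1)/(2*(n + 3)).

S(n) = (-n - 1)/(2*(n + 3))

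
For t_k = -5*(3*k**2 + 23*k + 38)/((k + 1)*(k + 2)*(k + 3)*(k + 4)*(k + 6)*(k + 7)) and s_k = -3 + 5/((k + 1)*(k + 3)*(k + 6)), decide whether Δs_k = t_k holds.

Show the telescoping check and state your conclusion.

Valid: the claim telescopes to t_k.

s_(k+1) = -3 + 5/((k + 2)*(k + 4)*(k + 7))
s_(k+1) − s_k = 5/((k + 2)*(k + 4)*(k + 7)) - 5/((k + 1)*(k + 3)*(k + 6))
(s_(k+1) − s_k) − t_k = 0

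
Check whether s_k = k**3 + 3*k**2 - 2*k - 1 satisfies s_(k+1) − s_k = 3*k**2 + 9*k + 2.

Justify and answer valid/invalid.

s_(k+1) = k**3 + 6*k**2 + 7*k + 1
s_(k+1) − s_k = 3*k**2 + 9*k + 2
(s_(k+1) − s_k) − t_k = 0

valid; difference matches t_k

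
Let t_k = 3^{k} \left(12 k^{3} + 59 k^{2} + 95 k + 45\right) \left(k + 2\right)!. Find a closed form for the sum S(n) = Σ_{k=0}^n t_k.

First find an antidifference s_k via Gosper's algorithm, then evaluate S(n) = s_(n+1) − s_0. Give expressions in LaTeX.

Step 1: r(k) = 3*(12*k**4 + 131*k**3 + 534*k**2 + 958*k + 633)/(12*k**3 + 59*k**2 + 95*k + 45).
A = 3*k + 9, B = 1, C = k**3 + 59*k**2/12 + 95*k/12 + 15/4.
Need (3*k + 9)·f(k+1) − (1)·f(k) = k**3 + 59*k**2/12 + 95*k/12 + 15/4.
Bound: deg f ≤ 2.
Solving with deg f ≤ 2: f(k) = k*(4*k + 1)/12.
So s_k = (B(k−1)f/C)·t_k = (k*(4*k + 1)/(12*k**3 + 59*k**2 + 95*k + 45))·t_k = 3**k*k*(4*k + 1)*factorial(k + 2).
s_(k+1) − s_k = 3**k*(12*k**3 + 59*k**2 + 95*k + 45)*factorial(k + 2) = t_k.
Σ_(k=0)^n t_k = s_(n+1) − s_(0) = (3**(n + 1)*(n + 1)*(4*n + 5)*factorial(n + 3)) − (0), i.e. 3**(n + 1)*(n + 1)*(4*n + 5)*factorial(n + 3).

S(n) = 3^{n + 1} \left(n + 1\right) \left(4 n + 5\right) \left(n + 3\right)!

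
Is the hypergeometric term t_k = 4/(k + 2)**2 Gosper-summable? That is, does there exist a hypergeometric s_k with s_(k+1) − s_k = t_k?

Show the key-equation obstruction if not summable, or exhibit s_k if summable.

No; the coefficient equations for f are inconsistent.

t_(k+1)/t_k = (k + 2)**2/(k + 3)**2.
Take A(k)=k**2 + 4*k + 4, B(k)=k**2 + 6*k + 9, C(k)=1.
Key eq: (k**2 + 4*k + 4)·f(k+1) = (k**2 + 4*k + 4)·f(k) + (1).
From deg A=2, deg B=2, deg C=0: d=0.
Write f(k) = c0. Then LHS − RHS = -1, requiring -1 = 0: contradictory. No certificate.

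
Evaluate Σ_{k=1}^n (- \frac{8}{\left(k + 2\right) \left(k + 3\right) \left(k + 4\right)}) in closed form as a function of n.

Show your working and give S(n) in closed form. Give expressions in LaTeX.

r(k) = (k + 2)/(k + 5) after simplifying.
So A=k + 2 and B=k + 5, with C=1.
Set up (k + 2)·f(k+1) − (k + 4)·f(k) − (1) = 0.
Bound: deg f ≤ 2.
Solve for f: f(k) = k*(k + 5)/12 (degree 2 ≤ 2).
Then R = B(k−1)f/C = k*(k + 4)*(k + 5)/12, so s_k = R(k)·t_k = 2*k*(-k - 5)/(3*(k + 2)*(k + 3)).
Verify: -8/(k**3 + 9*k**2 + 26*k + 24) matches t_k.
Evaluate: s_(n+1) = 2*(-n**2 - 7*n - 6)/(3*(n**2 + 7*n + 12)); subtract s_(1) = -1/3 ⇒ S(n) = n*(-n - 7)/(3*(n**2 + 7*n + 12)).

S(n) = \frac{n \left(- n - 7\right)}{3 \left(n^{2} + 7 n + 12\right)}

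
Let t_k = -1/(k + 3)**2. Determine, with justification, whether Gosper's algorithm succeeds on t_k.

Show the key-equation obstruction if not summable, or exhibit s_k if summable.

The ratio is (k + 3)**2/(k + 4)**2.
So A=k**2 + 6*k + 9 and B=k**2 + 8*k + 16, with C=1.
f must satisfy (k**2 + 6*k + 9)·f(k+1) − (k**2 + 6*k + 9)·f(k) = 1.
d = 0 from the (2,2,0) case.
Put f(k) = c0: A·f(k+1) − B(k−1)·f(k) − C = -1; need -1 = 0 — inconsistent ⇒ no f, not summable.

No — t_k has no hypergeometric antidifference.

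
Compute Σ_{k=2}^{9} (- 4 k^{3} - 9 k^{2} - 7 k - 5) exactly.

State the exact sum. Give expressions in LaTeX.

r(k) = (4*k**3 + 21*k**2 + 37*k + 25)/(4*k**3 + 9*k**2 + 7*k + 5) after simplifying.
Gosper form: A/B · C(k+1)/C(k) with A=1, B=1, C=k**3 + 9*k**2/4 + 7*k/4 + 5/4.
Need (1)·f(k+1) − (1)·f(k) = k**3 + 9*k**2/4 + 7*k/4 + 5/4.
deg f ≤ 4 (via 0,0,3).
Solve for f: f(k) = k*(k**3 + k**2 + 3)/4 (degree 4 ≤ 4).
Then R = B(k−1)f/C = k*(k**3 + k**2 + 3)/(4*k**3 + 9*k**2 + 7*k + 5), so s_k = R(k)·t_k = k*(-k**3 - k**2 - 3).
Check: Δs_k = -4*k**3 - 9*k**2 - 7*k - 5. ✓
Evaluate s at k=10 and k=2: -11030 and -30; difference -11000.

Σ = -11000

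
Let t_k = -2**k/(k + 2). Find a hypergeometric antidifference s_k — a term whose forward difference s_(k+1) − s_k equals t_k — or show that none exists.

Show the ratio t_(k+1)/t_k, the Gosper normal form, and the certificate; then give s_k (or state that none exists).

none (Gosper's algorithm certifies no s_k)

Ratio r(k) = 2*(k + 2)/(k + 3).
Normal form (A,B,C) = (2*k + 4, k + 3, 1).
Set up (2*k + 4)·f(k+1) − (k + 2)·f(k) − (1) = 0.
Bound: deg f ≤ -1.
deg f ≤ -1 is impossible — no certificate.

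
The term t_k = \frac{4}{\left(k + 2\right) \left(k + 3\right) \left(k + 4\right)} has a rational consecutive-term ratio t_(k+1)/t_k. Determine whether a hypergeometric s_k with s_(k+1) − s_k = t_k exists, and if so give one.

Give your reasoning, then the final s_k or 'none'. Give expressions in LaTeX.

Compute t_(k+1)/t_k: get (k + 2)/(k + 5).
Normal form (A,B,C) = (k + 2, k + 5, 1).
Solve (k + 2)·f(k+1) − (k + 4)·f(k) = 1.
Bound: deg f ≤ 2.
Solving with deg f ≤ 2: f(k) = k*(k + 5)/12.
Certificate R = B(k−1)f/C = k*(k + 4)*(k + 5)/12 gives s_k = k*(k + 5)/(3*(k + 2)*(k + 3)).
s_(k+1) − s_k = 4/(k**3 + 9*k**2 + 26*k + 24) = t_k.

s_k = \frac{k \left(k + 5\right)}{3 \left(k + 2\right) \left(k + 3\right)}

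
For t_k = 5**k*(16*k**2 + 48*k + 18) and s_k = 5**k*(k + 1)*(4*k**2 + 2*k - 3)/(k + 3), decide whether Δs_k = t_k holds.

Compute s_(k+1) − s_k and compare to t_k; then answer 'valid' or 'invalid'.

Invalid: residual 5**k*(-32*k**3 - 184*k**2 - 320*k - 114)/(k**2 + 7*k + 12) ≠ 0.

s_(k+1) = 5**(k + 1)*(k + 2)*(2*k + 4*(k + 1)**2 - 1)/(k + 4)
s_(k+1) − s_k = 5**k*(16*k**4 + 128*k**3 + 362*k**2 + 382*k + 102)/(k**2 + 7*k + 12)
(s_(k+1) − s_k) − t_k = 5**k*(-32*k**3 - 184*k**2 - 320*k - 114)/(k**2 + 7*k + 12)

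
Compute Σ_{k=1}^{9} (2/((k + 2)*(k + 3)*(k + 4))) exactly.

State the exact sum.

Σ = 1/13

The ratio is (k + 2)/(k + 5).
A = k + 2, B = k + 5, C = 1.
Set up (k + 2)·f(k+1) − (k + 4)·f(k) − (1) = 0.
d = 2 from the (1,1,0) case.
Solve for f: f(k) = k*(k + 5)/12 (degree 2 ≤ 2).
So s_k = (B(k−1)f/C)·t_k = (k*(k + 4)*(k + 5)/12)·t_k = k*(k + 5)/(6*(k + 2)*(k + 3)).
Check: Δs_k = 2/(k**3 + 9*k**2 + 26*k + 24). ✓
Σ_(k=1)^(9) t_k = s_(10) − s_(1) = 25/156 − (1/12) = 1/13.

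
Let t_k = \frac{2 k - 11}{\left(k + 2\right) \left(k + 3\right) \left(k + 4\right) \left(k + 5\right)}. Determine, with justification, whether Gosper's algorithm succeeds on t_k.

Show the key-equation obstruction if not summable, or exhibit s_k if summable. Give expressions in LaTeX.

r(k) = (k + 2)*(2*k - 9)/((k + 6)*(2*k - 11)) after simplifying.
A = k + 2, B = k + 6, C = k - 11/2.
Need (k + 2)·f(k+1) − (k + 5)·f(k) = k - 11/2.
d = 3 from the (1,1,1) case.
Match coefficients ⇒ f(k) = -k*(k**2 + 9*k + 34)/16.
R(k) = B(k−1)·f(k)/C(k) = -k*(k + 5)*(k**2 + 9*k + 34)/(8*(2*k - 11)); s_k = R·t_k = k*(-k**2 - 9*k - 34)/(8*(k + 2)*(k + 3)*(k + 4)).
s_(k+1) − s_k = (2*k - 11)/(k**4 + 14*k**3 + 71*k**2 + 154*k + 120) = t_k.

Yes. s_k = \frac{k \left(- k^{2} - 9 k - 34\right)}{8 \left(k + 2\right) \left(k + 3\right) \left(k + 4\right)}.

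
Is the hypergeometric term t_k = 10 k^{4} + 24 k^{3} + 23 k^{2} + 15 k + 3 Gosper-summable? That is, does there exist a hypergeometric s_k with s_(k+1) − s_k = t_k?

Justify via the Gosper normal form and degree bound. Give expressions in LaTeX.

Yes. s_k = k \left(2 k^{4} + k^{3} - k^{2} + 2 k - 1\right).

Compute t_(k+1)/t_k: get (10*k**4 + 64*k**3 + 155*k**2 + 173*k + 75)/(10*k**4 + 24*k**3 + 23*k**2 + 15*k + 3).
Gosper form: A/B · C(k+1)/C(k) with A=1, B=1, C=k**4 + 12*k**3/5 + 23*k**2/10 + 3*k/2 + 3/10.
Key eq: (1)·f(k+1) = (1)·f(k) + (k**4 + 12*k**3/5 + 23*k**2/10 + 3*k/2 + 3/10).
Degrees (0,0,4) ⇒ d ≤ 5.
Solve for f: f(k) = k*(2*k - 1)*(k**3 + k**2 + 1)/10 (degree 5 ≤ 5).
So s_k = (B(k−1)f/C)·t_k = (k*(2*k - 1)*(k**3 + k**2 + 1)/(10*k**4 + 24*k**3 + 23*k**2 + 15*k + 3))·t_k = k*(2*k**4 + k**3 - k**2 + 2*k - 1).
Check: Δs_k = 10*k**4 + 24*k**3 + 23*k**2 + 15*k + 3. ✓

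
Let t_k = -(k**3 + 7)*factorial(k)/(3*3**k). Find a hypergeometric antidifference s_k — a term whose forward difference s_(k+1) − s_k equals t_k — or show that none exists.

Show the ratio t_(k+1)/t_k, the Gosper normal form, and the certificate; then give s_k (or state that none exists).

Ratio r(k) = (k + 1)*((k + 1)**3 + 7)/(3*(k**3 + 7)).
A = k/3 + 1/3, B = 1, C = k**3 + 7.
Need (k/3 + 1/3)·f(k+1) − (1)·f(k) = k**3 + 7.
deg f ≤ 2 (via 1,0,3).
Coefficient equations give f(k) = 3*(k**2 - 3).
So s_k = (B(k−1)f/C)·t_k = (3*(k**2 - 3)/(k**3 + 7))·t_k = -(k**2 - 3)*factorial(k)/3**k.
Verify: -(k**3 + 7)*factorial(k)/(3*3**k) matches t_k.

s_k = -(k**2 - 3)*factorial(k)/3**k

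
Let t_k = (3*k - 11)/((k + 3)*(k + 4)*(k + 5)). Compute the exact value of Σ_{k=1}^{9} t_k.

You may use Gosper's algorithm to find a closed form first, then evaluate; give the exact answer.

Σ = -27/455

r(k) = (k + 3)*(3*k - 8)/((k + 6)*(3*k - 11)) after simplifying.
Gosper form: A/B · C(k+1)/C(k) with A=k + 3, B=k + 6, C=k - 11/3.
Solve (k + 3)·f(k+1) − (k + 5)·f(k) = k - 11/3.
From deg A=1, deg B=1, deg C=1: d=2.
Coefficient equations give f(k) = -k*(k + 43)/36.
So s_k = (B(k−1)f/C)·t_k = (-k*(k + 5)*(k + 43)/(12*(3*k - 11)))·t_k = k*(-k - 43)/(12*(k + 3)*(k + 4)).
Verify: (3*k - 11)/(k**3 + 12*k**2 + 47*k + 60) matches t_k.
Σ_(k=1)^(9) t_k = s_(10) − s_(1) = -265/1092 − (-11/60) = -27/455.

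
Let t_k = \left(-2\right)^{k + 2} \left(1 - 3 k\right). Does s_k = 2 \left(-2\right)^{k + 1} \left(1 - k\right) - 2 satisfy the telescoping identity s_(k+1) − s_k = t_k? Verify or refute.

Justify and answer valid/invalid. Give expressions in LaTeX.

valid (s_(k+1) − s_k reduces to t_k)

s_(k+1) = -8*(-2)**k*k - 2
s_(k+1) − s_k = (-2)**(k + 2)*(1 - 3*k)
(s_(k+1) − s_k) − t_k = 0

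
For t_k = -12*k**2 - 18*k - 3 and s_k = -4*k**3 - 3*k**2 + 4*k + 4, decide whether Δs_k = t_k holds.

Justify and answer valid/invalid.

Valid: the claim telescopes to t_k.

s_(k+1) = -4*k**3 - 15*k**2 - 14*k + 1
s_(k+1) − s_k = -12*k**2 - 18*k - 3
(s_(k+1) − s_k) − t_k = 0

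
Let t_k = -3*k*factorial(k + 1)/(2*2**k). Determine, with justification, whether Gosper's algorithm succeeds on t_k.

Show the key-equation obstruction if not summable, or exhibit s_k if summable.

Yes. s_k = -3*factorial(k + 1)/2**k.

The ratio is (k + 1)*(k + 2)/(2*k).
Take A(k)=k/2 + 1, B(k)=1, C(k)=k.
Need (k/2 + 1)·f(k+1) − (1)·f(k) = k.
Degrees (1,0,1) ⇒ d ≤ 0.
Match coefficients ⇒ f(k) = 2.
R(k) = B(k−1)·f(k)/C(k) = 2/k; s_k = R·t_k = -3*factorial(k + 1)/2**k.
s_(k+1) − s_k = -3*k*factorial(k + 1)/(2*2**k) = t_k.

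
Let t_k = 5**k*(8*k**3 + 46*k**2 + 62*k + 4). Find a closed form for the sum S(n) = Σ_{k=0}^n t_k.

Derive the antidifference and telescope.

Compute t_(k+1)/t_k: get 5*(4*k**3 + 35*k**2 + 89*k + 60)/(4*k**3 + 23*k**2 + 31*k + 2).
Normal form (A,B,C) = (5, 1, k**3 + 23*k**2/4 + 31*k/4 + 1/2).
Set up (5)·f(k+1) − (1)·f(k) − (k**3 + 23*k**2/4 + 31*k/4 + 1/2) = 0.
From deg A=0, deg B=0, deg C=3: d=3.
Coefficient equations give f(k) = (k - 1)*(k + 1)*(k + 2)/4.
Then R = B(k−1)f/C = (k - 1)*(k + 1)/(4*k**2 + 15*k + 1), so s_k = R(k)·t_k = 2*5**k*(k**3 + 2*k**2 - k - 2).
Check: Δs_k = 5**k*(8*k**3 + 46*k**2 + 62*k + 4). ✓
Evaluate: s_(n+1) = 10*5**n*n*(n**2 + 5*n + 6); subtract s_(0) = -4 ⇒ S(n) = 10*5**n*n**3 + 50*5**n*n**2 + 60*5**n*n + 4.

S(n) = 10*5**n*n**3 + 50*5**n*n**2 + 60*5**n*n + 4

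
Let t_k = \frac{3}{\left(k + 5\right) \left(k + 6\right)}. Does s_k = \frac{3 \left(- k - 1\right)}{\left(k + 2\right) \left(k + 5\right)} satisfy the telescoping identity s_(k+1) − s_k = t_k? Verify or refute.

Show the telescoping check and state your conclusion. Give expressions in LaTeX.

Invalid: residual \frac{6 \left(- k - 4\right)}{k^{4} + 16 k^{3} + 91 k^{2} + 216 k + 180} ≠ 0.

s_(k+1) = 3*(-k - 2)/((k + 3)*(k + 6))
s_(k+1) − s_k = 3*(k**2 + 3*k - 2)/(k**4 + 16*k**3 + 91*k**2 + 216*k + 180)
(s_(k+1) − s_k) − t_k = 6*(-k - 4)/(k**4 + 16*k**3 + 91*k**2 + 216*k + 180)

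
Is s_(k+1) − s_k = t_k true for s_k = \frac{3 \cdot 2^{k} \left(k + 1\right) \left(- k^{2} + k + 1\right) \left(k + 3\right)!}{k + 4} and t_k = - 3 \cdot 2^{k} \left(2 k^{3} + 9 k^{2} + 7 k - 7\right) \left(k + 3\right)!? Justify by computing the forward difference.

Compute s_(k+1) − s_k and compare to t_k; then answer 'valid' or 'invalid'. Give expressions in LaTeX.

Invalid: residual \frac{9 \cdot 2^{k} \left(2 k^{4} + 17 k^{3} + 42 k^{2} + 22 k - 27\right) \left(k + 3\right)!}{\left(k + 4\right) \left(k + 5\right)} ≠ 0.

s_(k+1) = -6*2**k*(k + 2)*(k**2 + k - 1)*factorial(k + 4)/(k + 5)
s_(k+1) − s_k = -3*2**k*(2*k**5 + 21*k**4 + 77*k**3 + 110*k**2 + 11*k - 59)*factorial(k + 3)/((k + 4)*(k + 5))
(s_(k+1) − s_k) − t_k = 9*2**k*(2*k**4 + 17*k**3 + 42*k**2 + 22*k - 27)*factorial(k + 3)/((k + 4)*(k + 5))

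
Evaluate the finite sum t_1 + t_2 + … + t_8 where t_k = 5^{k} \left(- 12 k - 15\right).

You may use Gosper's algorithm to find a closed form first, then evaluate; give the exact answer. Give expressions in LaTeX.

Compute t_(k+1)/t_k: get 5*(4*k + 9)/(4*k + 5).
Factor: A=5; B=1; C=k + 5/4.
Solve (5)·f(k+1) − (1)·f(k) = k + 5/4.
Bound: deg f ≤ 1.
A polynomial solution: f(k) = k/4.
Then R = B(k−1)f/C = k/(4*k + 5), so s_k = R(k)·t_k = -3*5**k*k.
Δs = 5**k*(-12*k - 15), as required.
Evaluate s at k=9 and k=1: -52734375 and -15; difference -52734360.

Σ = -52734360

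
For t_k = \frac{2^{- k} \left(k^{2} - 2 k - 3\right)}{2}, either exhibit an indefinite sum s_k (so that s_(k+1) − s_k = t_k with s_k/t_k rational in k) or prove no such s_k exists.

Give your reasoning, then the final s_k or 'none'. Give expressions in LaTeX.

s_k = 2^{- k} \left(2 - k^{2}\right)

Step 1: r(k) = (k**2 - 4)/(2*(k**2 - 2*k - 3)).
Normal form (A,B,C) = (1/2, 1, k**2 - 2*k - 3).
Solve (1/2)·f(k+1) − (1)·f(k) = k**2 - 2*k - 3.
Bound: deg f ≤ 2.
Solving with deg f ≤ 2: f(k) = -2*(k**2 - 2).
Certificate R = B(k−1)f/C = -2*(k**2 - 2)/((k - 3)*(k + 1)) gives s_k = (2 - k**2)/2**k.
Δs = (k**2 - 2*k - 3)/(2*2**k), as required.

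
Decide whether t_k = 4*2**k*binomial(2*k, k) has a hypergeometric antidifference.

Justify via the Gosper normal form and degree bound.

The ratio is 4*(2*k + 1)/(k + 1).
A = 8*k + 4, B = k + 1, C = 1.
Key eq: (8*k + 4)·f(k+1) = (k)·f(k) + (1).
d = -1 from the (1,1,0) case.
d = -1 < 0 ⇒ no nonzero polynomial f; not summable.

No — negative degree bound, so no certificate f.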